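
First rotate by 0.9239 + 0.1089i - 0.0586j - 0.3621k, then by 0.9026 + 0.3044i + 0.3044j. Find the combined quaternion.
0.8186 + 0.2693i + 0.3386j - 0.3778k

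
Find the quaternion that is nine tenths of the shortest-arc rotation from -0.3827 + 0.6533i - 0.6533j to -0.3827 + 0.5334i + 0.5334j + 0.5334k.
-0.4257 + 0.6105i + 0.4231j + 0.5168k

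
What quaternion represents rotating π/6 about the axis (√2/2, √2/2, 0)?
0.9659 + 0.183i + 0.183j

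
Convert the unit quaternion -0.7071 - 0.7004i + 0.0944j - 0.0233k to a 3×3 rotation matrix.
[[0.9811, -0.1652, -0.1009], [-0.0993, 0.0178, -0.9949], [0.1661, 0.9861, 0.0011]]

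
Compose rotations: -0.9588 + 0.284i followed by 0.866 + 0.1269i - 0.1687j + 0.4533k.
-0.8664 + 0.1243i + 0.2905j - 0.3867k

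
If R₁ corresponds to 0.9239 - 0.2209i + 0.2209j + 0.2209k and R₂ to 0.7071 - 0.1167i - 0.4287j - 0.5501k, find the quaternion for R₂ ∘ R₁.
0.8437 - 0.2372i - 0.0926j - 0.4725k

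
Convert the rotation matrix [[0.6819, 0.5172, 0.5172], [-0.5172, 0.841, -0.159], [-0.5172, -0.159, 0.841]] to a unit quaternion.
0.917 + 0.282j - 0.282k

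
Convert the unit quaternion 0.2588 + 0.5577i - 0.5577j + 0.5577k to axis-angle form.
axis = (√3/3, -√3/3, √3/3), θ = 5π/6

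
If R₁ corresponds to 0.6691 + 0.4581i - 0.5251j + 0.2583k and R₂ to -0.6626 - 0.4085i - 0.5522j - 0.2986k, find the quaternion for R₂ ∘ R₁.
-0.469 - 0.8763i - 0.0528j + 0.0965k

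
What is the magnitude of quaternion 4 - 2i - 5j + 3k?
√54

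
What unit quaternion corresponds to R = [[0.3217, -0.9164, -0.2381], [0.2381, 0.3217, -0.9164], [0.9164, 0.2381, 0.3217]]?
0.7009 + 0.4118i - 0.4118j + 0.4118k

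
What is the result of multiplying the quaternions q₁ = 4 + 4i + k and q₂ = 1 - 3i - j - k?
17 - 7i - 3j - 7k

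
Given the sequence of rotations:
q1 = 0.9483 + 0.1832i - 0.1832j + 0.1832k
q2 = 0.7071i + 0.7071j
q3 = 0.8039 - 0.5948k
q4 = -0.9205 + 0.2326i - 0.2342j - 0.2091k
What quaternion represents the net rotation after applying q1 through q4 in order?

q2 · q1 = 0.8001i + 0.541j - 0.2591k
q3 · q2 · q1 = -0.1541 + 0.965i - 0.041j - 0.2083k
q4 · q3 · q2 · q1 = -0.1358 - 0.8839i - 0.0795j + 0.4404k
-0.1358 - 0.8839i - 0.0795j + 0.4404k


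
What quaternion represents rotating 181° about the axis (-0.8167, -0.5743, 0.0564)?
-0.0087 - 0.8167i - 0.5743j + 0.0564k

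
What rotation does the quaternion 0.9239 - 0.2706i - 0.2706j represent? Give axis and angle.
axis = (-√2/2, -√2/2, 0), θ = π/4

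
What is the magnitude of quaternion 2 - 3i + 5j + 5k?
√63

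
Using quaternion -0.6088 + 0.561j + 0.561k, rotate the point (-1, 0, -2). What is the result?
(1.625, -0.576, -1.424)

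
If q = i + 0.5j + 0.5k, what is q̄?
-i - 0.5j - 0.5k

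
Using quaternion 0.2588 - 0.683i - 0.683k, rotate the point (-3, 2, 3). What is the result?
(3.305, 0.389, -3.305)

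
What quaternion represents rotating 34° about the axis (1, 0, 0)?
0.9563 + 0.2924i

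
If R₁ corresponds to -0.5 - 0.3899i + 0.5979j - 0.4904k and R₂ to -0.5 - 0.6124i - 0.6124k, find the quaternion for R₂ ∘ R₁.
-0.2891 + 0.8673i - 0.3605j + 0.1852k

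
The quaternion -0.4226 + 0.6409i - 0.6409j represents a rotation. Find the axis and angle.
axis = (√2/2, -√2/2, 0), θ = 230°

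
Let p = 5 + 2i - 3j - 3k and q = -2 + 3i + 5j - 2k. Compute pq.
-7 + 32i + 26j + 15k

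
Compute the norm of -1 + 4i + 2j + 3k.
√30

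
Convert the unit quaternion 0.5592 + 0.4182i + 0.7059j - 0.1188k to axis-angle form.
axis = (0.5044, 0.8515, -0.1433), θ = 112°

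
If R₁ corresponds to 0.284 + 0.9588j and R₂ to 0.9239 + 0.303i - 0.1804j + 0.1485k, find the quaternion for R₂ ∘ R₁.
0.4354 - 0.0563i + 0.8346j + 0.3327k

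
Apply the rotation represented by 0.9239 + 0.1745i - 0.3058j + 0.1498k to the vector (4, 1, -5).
(5.253, 3.645, -1.06)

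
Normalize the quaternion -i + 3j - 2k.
-0.2673i + 0.8018j - 0.5345k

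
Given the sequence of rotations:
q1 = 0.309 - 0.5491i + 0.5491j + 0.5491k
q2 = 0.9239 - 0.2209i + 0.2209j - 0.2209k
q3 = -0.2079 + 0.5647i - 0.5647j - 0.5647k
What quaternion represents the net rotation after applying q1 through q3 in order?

q2 · q1 = 0.1642 - 0.333i + 0.8182j + 0.4391k
q3 · q2 · q1 = 0.8639 + 0.376i - 0.3227j + 0.09k
0.8639 + 0.376i - 0.3227j + 0.09k


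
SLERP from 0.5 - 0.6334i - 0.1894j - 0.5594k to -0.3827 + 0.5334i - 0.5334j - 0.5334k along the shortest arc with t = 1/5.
0.5705 - 0.7366i - 0.0217j - 0.3627k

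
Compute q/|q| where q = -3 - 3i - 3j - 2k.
-0.5388 - 0.5388i - 0.5388j - 0.3592k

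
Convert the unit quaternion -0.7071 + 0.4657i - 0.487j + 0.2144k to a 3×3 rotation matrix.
[[0.4337, -0.1504, 0.8884], [-0.7568, 0.4743, 0.4498], [-0.489, -0.8674, 0.0919]]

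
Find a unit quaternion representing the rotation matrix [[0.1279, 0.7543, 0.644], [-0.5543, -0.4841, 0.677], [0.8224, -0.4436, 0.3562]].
0.5 - 0.5603i - 0.0892j - 0.6543k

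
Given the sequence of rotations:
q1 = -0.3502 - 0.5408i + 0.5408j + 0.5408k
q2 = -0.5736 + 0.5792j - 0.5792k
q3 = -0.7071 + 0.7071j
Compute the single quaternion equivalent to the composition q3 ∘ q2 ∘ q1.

q2 · q1 = 0.2009 + 0.9367i - 0.1998j + 0.2059k
q3 · q2 · q1 = -0.0008 - 0.5167i + 0.2833j - 0.8079k
-0.0008 - 0.5167i + 0.2833j - 0.8079k


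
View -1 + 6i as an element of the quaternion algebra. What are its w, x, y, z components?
-1 + 6i + 0j + 0k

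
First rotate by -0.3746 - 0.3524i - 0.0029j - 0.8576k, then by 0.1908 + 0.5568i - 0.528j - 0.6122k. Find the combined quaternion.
-0.4018 + 0.1752i + 0.8905j - 0.122k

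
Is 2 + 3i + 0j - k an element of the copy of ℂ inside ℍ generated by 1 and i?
No. The quaternion 2 + 3i - k has j-coefficient y = 0 and k-coefficient z = -1, not both zero, so it does not lie in the complex subalgebra spanned by 1 and i.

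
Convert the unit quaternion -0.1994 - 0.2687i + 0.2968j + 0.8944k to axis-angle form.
axis = (-0.2742, 0.3029, 0.9127), θ = 203°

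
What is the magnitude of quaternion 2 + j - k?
√6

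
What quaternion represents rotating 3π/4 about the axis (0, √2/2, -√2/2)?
0.3827 + 0.6533j - 0.6533k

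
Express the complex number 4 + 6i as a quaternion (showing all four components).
4 + 6i + 0j + 0k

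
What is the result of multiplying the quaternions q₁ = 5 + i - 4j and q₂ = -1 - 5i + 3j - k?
12 - 22i + 20j - 22k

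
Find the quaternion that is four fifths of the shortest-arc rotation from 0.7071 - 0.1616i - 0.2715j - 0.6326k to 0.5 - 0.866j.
0.5867 - 0.0374i - 0.7955j - 0.1465k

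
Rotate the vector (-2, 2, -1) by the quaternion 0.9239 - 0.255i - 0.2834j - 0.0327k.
(-0.758, 1.078, -2.695)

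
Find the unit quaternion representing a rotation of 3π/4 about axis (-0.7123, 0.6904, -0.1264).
0.3827 - 0.6581i + 0.6378j - 0.1168k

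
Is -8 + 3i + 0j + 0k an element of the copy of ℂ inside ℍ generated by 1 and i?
Yes. The quaternion -8 + 3i has j- and k-coefficients y = z = 0, so it lies in the complex subalgebra spanned by 1 and i.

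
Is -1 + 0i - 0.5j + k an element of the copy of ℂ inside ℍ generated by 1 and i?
No. The quaternion -1 - 0.5j + k has j-coefficient y = -0.5 and k-coefficient z = 1, not both zero, so it does not lie in the complex subalgebra spanned by 1 and i.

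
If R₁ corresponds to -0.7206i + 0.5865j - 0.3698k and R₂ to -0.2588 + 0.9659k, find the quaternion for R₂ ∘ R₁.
0.3572 - 0.38i - 0.8478j + 0.0957k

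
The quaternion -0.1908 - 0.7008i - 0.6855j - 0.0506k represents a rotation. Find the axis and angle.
axis = (-0.7139, -0.6983, -0.0515), θ = 202°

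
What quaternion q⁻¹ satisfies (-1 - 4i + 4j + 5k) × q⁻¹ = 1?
-0.0172 + 0.069i - 0.069j - 0.0862k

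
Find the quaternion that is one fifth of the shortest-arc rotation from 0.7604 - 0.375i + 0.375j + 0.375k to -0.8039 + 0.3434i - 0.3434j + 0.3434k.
0.8048 - 0.3853i + 0.3853j + 0.2352k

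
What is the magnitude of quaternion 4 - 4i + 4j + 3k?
√57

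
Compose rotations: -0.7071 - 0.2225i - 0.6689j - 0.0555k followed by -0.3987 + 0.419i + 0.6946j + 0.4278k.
0.8635 + 0.04i - 0.2964j - 0.4061k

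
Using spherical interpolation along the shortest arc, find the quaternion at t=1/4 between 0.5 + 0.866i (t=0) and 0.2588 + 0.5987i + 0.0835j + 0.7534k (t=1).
0.47 + 0.8564i + 0.0235j + 0.2125k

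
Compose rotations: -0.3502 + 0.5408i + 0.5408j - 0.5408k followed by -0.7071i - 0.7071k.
0.63i - 0.7648j - 0.1348k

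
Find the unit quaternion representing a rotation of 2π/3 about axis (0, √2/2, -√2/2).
0.5 + 0.6124j - 0.6124k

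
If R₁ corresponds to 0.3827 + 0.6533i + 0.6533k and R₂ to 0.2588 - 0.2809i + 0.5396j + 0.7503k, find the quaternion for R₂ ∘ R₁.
-0.2076 + 0.4141i + 0.8802j + 0.1037k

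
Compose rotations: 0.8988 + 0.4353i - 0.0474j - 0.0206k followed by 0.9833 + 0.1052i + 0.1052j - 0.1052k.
0.8408 + 0.5154i + 0.0043j - 0.1656k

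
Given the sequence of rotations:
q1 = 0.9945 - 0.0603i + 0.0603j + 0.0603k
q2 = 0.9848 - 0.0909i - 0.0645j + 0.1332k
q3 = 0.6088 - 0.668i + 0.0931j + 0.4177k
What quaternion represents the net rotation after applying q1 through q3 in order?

q2 · q1 = 0.9698 - 0.1617i - 0.0073j + 0.1825k
q3 · q2 · q1 = 0.4068 - 0.7262i + 0.1402j + 0.5361k
0.4068 - 0.7262i + 0.1402j + 0.5361k


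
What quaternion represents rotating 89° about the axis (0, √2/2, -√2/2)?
0.7133 + 0.4956j - 0.4956k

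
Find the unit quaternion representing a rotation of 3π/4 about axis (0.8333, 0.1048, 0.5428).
0.3827 + 0.7699i + 0.0968j + 0.5015k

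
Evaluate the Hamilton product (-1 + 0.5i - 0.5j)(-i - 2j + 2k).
-0.5 + j - 3.5k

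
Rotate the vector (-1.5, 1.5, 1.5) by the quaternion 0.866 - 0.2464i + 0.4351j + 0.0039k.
(-0.136, 2.275, 1.248)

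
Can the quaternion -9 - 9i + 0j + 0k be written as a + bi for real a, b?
Yes. The quaternion -9 - 9i has j- and k-coefficients y = z = 0, so it lies in the complex subalgebra spanned by 1 and i.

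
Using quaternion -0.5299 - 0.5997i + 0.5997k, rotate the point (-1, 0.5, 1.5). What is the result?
(-1.042, -0.537, 1.458)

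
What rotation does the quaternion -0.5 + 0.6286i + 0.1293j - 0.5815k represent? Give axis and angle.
axis = (0.7258, 0.1493, -0.6715), θ = 4π/3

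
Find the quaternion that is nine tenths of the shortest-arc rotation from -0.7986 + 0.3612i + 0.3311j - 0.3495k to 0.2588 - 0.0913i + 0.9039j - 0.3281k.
0.1371 - 0.0371i + 0.9196j - 0.3662k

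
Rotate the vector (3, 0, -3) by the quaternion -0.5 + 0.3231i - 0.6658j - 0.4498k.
(-1.999, -2.707, -2.583)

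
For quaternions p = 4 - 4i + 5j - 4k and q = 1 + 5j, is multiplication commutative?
No: pq = -21 + 16i + 25j - 24k ≠ -21 - 24i + 25j + 16k = qp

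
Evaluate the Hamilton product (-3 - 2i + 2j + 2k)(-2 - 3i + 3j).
-6 + 7i - 19j - 4k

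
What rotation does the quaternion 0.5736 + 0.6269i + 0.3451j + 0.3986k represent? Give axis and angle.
axis = (0.7653, 0.4213, 0.4866), θ = 110°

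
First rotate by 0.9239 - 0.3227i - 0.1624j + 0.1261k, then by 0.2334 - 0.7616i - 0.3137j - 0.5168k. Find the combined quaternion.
-0.0159 - 0.9024i - 0.0649j - 0.4256k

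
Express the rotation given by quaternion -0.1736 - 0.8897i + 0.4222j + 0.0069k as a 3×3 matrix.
[[0.6434, -0.7489, -0.1589], [-0.7537, -0.5832, -0.3031], [0.1343, 0.3147, -0.9396]]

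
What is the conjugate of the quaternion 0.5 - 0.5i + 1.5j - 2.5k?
0.5 + 0.5i - 1.5j + 2.5k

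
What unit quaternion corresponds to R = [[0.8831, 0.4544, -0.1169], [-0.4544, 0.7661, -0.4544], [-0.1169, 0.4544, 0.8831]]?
0.9397 + 0.2418i - 0.2418k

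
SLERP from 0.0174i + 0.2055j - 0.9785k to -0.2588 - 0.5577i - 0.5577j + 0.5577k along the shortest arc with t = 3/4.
0.2047 + 0.4459i + 0.4985j - 0.7147k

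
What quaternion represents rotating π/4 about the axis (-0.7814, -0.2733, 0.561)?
0.9239 - 0.299i - 0.1046j + 0.2147k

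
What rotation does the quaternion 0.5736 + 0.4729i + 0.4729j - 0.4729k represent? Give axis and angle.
axis = (√3/3, √3/3, -√3/3), θ = 110°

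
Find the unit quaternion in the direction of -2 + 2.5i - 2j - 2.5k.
-0.4417 + 0.5522i - 0.4417j - 0.5522k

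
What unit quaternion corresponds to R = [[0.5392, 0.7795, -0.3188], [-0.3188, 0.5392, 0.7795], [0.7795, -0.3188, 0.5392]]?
0.8089 - 0.3394i - 0.3394j - 0.3394k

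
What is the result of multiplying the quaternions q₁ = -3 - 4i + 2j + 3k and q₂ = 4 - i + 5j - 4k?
-14 - 36i - 26j + 6k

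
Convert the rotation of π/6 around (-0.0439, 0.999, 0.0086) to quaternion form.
0.9659 - 0.0114i + 0.2586j + 0.0022k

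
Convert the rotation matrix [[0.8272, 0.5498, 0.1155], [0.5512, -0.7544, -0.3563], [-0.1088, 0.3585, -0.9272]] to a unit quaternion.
0.1908 + 0.9366i + 0.2939j + 0.0018k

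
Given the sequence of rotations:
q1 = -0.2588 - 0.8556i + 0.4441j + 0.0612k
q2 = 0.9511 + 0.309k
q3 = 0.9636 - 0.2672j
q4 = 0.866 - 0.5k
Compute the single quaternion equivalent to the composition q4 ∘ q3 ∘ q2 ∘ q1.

q2 · q1 = -0.2651 - 0.951i + 0.158j - 0.0218k
q3 · q2 · q1 = -0.2132 - 0.9106i + 0.2231j - 0.2751k
q4 · q3 · q2 · q1 = -0.3222 - 0.677i + 0.6485j - 0.1316k
-0.3222 - 0.677i + 0.6485j - 0.1316k


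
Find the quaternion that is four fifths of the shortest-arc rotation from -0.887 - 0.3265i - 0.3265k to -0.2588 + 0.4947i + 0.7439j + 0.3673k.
-0.0228 - 0.5622i - 0.6983j - 0.4426k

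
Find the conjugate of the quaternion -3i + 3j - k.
3i - 3j + k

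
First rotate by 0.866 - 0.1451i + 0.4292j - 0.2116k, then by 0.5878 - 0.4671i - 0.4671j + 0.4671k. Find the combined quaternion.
0.7406 - 0.5914i - 0.3188j + 0.0119k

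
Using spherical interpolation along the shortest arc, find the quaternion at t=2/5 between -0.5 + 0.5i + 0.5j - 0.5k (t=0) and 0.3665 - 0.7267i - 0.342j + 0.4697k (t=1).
-0.4517 + 0.5977i + 0.4418j - 0.4935k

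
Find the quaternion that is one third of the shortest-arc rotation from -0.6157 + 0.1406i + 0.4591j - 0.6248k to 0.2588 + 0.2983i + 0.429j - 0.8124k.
-0.3485 + 0.2161i + 0.4975j - 0.7644k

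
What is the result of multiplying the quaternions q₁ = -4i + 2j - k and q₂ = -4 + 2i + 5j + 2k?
25i - 2j - 20k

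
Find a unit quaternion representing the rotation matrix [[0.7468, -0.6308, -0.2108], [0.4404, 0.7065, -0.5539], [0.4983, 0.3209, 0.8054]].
0.9026 + 0.2423i - 0.1964j + 0.2967k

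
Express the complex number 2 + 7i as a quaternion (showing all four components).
2 + 7i + 0j + 0k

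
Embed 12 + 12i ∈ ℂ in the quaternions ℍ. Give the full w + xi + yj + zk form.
12 + 12i + 0j + 0k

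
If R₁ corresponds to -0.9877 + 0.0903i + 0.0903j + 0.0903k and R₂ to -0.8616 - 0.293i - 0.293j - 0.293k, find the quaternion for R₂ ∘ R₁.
0.9304 + 0.2116i + 0.2116j + 0.2116k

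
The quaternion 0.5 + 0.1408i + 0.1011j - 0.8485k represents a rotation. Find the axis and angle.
axis = (0.1626, 0.1167, -0.9798), θ = 2π/3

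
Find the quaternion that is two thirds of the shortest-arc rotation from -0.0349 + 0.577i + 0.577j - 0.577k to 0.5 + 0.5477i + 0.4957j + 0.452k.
0.3742 + 0.6713i + 0.6308j + 0.1065k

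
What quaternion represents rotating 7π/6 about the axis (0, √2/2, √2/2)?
-0.2588 + 0.683j + 0.683k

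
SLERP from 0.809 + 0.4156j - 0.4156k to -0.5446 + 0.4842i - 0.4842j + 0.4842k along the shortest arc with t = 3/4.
0.6312 - 0.3719i + 0.4813j - 0.4813k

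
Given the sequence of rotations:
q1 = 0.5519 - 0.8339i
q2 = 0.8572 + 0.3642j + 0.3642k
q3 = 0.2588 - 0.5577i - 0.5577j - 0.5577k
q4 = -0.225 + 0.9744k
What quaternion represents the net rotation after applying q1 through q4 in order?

q2 · q1 = 0.4731 - 0.7148i - 0.1027j + 0.5047k
q3 · q2 · q1 = -0.052 - 0.7876i + 0.3897j - 0.4746k
q4 · q3 · q2 · q1 = 0.4742 - 0.2025i - 0.8551j + 0.0561k
0.4742 - 0.2025i - 0.8551j + 0.0561k


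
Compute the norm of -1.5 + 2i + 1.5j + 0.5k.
2.958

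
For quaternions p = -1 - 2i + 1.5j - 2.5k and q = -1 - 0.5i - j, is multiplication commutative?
No: pq = 1.5 + 0.75j + 5.25k ≠ 1.5 + 5i - 1.75j - 0.25k = qp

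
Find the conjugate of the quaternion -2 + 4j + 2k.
-2 - 4j - 2k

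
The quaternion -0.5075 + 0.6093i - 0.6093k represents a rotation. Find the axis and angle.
axis = (√2/2, 0, -√2/2), θ = 241°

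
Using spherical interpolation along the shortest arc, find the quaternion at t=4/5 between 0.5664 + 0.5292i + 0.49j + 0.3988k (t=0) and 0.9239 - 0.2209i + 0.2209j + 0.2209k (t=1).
0.9104 - 0.0646i + 0.2993j + 0.2783k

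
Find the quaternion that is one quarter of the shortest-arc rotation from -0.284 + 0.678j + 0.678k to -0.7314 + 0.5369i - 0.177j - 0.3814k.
0.0045 - 0.1867i + 0.6582j + 0.7293k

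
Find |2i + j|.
√5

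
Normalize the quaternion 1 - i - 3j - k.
0.2887 - 0.2887i - 0.866j - 0.2887k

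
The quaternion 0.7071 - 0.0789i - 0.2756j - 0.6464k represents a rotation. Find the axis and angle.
axis = (-0.1116, -0.3898, -0.9141), θ = π/2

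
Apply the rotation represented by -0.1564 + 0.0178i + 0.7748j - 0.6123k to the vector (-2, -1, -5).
(3.386, 4.028, 1.52)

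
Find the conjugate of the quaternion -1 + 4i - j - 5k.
-1 - 4i + j + 5k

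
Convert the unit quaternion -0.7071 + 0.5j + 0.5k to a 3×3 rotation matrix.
[[0, 0.7071, -0.7071], [-0.7071, 0.5, 0.5], [0.7071, 0.5, 0.5]]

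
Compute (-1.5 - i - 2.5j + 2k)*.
-1.5 + i + 2.5j - 2k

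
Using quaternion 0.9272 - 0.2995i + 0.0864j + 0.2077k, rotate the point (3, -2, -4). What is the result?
(3.427, -2.834, -3.038)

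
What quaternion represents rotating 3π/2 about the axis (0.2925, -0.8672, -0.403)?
-0.7071 + 0.2068i - 0.6132j - 0.285k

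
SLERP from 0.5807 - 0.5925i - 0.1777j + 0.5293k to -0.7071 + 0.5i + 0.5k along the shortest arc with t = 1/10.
0.6329 - 0.6183i - 0.1669j + 0.4351k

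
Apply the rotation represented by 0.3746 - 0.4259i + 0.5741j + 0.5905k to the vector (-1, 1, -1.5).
(-0.466, -1.509, 1.325)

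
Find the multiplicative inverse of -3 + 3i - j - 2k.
-0.1304 - 0.1304i + 0.0435j + 0.087k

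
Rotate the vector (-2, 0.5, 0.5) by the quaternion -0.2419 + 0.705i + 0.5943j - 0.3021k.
(-0.233, -2.066, -0.423)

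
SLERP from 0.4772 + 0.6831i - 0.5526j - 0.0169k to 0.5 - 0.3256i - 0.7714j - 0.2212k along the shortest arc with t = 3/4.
0.5586 - 0.06i - 0.8057j - 0.1878k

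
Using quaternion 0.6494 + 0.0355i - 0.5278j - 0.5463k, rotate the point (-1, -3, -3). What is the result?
(0.311, -2.046, -3.836)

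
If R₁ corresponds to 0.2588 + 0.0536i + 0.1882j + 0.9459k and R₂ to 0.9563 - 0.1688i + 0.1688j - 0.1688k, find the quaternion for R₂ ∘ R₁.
0.3844 + 0.199i + 0.3743j + 0.8201k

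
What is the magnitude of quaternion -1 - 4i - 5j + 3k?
√51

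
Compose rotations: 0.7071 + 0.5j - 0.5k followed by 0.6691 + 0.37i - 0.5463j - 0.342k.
0.5753 + 0.7058i + 0.1333j - 0.3914k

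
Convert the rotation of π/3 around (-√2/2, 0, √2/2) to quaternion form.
0.866 - 0.3536i + 0.3536k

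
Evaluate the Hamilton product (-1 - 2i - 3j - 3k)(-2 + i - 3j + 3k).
4 - 15i + 12j + 12k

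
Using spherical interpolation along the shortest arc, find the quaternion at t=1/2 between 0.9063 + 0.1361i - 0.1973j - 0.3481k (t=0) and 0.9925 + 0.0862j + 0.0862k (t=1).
0.9865 + 0.0707i - 0.0577j - 0.1361k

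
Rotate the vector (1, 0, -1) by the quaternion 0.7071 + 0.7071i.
(1, 1, 0)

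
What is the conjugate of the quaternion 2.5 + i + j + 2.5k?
2.5 - i - j - 2.5k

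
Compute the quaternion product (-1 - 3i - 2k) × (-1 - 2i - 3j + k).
-3 - i + 10j + 10k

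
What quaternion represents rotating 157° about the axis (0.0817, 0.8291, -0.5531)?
0.1994 + 0.0801i + 0.8125j - 0.542k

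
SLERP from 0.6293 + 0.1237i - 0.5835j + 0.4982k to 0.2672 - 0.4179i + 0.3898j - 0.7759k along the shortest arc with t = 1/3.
0.3617 + 0.2571i - 0.5874j + 0.6767k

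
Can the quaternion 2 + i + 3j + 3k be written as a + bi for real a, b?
No. The quaternion 2 + i + 3j + 3k has j-coefficient y = 3 and k-coefficient z = 3, not both zero, so it does not lie in the complex subalgebra spanned by 1 and i.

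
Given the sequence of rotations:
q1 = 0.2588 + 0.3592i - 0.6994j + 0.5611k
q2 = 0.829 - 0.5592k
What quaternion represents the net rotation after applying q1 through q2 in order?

q2 · q1 = 0.5283 - 0.0933i - 0.7807j + 0.3204k
0.5283 - 0.0933i - 0.7807j + 0.3204k


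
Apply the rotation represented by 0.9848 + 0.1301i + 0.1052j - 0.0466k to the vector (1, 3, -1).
(1.136, 3.087, -0.424)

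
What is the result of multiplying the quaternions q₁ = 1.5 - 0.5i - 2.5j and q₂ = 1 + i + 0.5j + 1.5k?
3.25 - 2.75i - j + 4.5k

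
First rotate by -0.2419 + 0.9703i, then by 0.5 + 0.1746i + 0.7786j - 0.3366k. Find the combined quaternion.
-0.2904 + 0.4429i - 0.5149j - 0.6741k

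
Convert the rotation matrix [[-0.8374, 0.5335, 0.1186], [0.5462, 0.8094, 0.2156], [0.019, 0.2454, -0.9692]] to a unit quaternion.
0.0262 + 0.2839i + 0.9508j + 0.1212k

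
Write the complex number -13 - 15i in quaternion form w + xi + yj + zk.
-13 - 15i + 0j + 0k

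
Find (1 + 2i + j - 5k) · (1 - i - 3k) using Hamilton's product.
-12 - 2i + 12j - 7k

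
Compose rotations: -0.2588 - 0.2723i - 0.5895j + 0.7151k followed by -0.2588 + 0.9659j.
0.6364 + 0.7612i - 0.0974j + 0.0779k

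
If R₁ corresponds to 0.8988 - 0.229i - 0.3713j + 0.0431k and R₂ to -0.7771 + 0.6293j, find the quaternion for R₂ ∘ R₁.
-0.4648 + 0.2051i + 0.8542j + 0.1106k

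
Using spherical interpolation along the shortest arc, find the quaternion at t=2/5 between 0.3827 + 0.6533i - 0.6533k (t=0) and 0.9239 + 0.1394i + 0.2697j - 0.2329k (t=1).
0.6719 + 0.4949i + 0.1223j - 0.5373k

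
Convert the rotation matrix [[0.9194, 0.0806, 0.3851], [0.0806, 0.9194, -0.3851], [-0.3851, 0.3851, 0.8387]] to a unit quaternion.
0.9588 + 0.2008i + 0.2008j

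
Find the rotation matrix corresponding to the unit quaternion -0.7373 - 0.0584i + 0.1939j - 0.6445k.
[[0.094, -0.973, -0.2106], [0.9277, 0.1624, -0.3361], [0.3612, -0.1638, 0.918]]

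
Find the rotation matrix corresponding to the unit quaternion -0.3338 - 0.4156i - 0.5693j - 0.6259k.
[[-0.4317, 0.0554, 0.9003], [0.8911, -0.1289, 0.4352], [0.1402, 0.9901, 0.0063]]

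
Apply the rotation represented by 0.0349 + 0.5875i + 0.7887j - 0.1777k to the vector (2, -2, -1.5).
(-2.262, 1.818, 1.353)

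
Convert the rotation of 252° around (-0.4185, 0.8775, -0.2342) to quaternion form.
-0.5878 - 0.3386i + 0.7099j - 0.1895k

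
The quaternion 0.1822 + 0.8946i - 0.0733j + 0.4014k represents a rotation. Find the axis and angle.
axis = (0.9098, -0.0745, 0.4082), θ = 159°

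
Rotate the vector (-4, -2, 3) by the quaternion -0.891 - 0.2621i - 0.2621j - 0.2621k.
(-0.428, -4.857, 2.285)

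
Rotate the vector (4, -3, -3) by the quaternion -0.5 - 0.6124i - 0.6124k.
(0.587, 5.787, 0.413)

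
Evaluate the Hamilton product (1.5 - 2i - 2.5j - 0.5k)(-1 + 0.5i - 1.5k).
-1.25 + 6.5i - 0.75j - 0.5k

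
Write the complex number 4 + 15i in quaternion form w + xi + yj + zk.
4 + 15i + 0j + 0k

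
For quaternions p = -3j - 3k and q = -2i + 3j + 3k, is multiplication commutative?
No: pq = 18 + 6j - 6k ≠ 18 - 6j + 6k = qp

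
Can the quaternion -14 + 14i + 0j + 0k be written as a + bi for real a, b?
Yes. The quaternion -14 + 14i has j- and k-coefficients y = z = 0, so it lies in the complex subalgebra spanned by 1 and i.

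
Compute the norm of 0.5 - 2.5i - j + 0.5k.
2.784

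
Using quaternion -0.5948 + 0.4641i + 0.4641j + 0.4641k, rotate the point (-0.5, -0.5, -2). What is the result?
(-0.318, -1.974, -0.708)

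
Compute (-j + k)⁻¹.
0.5j - 0.5k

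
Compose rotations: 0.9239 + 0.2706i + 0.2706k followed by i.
-0.2706 + 0.9239i - 0.2706j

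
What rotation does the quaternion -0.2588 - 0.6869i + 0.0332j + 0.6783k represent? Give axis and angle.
axis = (-0.7111, 0.0344, 0.7022), θ = 7π/6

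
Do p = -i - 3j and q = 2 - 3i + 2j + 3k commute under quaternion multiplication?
No: pq = 3 - 11i - 3j - 11k ≠ 3 + 7i - 9j + 11k = qp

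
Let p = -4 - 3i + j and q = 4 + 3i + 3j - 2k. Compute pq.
-10 - 26i - 14j - 4k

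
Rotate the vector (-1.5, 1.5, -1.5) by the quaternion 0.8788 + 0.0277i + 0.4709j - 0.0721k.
(-1.825, 1.808, 0.386)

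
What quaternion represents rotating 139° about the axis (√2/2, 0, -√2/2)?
0.3502 + 0.6623i - 0.6623k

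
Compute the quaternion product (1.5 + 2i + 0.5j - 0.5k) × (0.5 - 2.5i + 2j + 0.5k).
5 - 1.5i + 3.5j + 5.75k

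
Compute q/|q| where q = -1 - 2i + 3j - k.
-0.2582 - 0.5164i + 0.7746j - 0.2582k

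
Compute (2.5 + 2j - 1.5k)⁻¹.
0.2 - 0.16j + 0.12k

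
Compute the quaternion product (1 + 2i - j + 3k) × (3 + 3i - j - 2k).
2 + 14i + 9j + 8k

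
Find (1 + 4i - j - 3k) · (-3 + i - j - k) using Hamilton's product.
-11 - 13i + 3j + 5k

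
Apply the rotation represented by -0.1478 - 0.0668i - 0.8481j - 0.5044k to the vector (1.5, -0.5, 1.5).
(-0.926, 1.406, -1.384)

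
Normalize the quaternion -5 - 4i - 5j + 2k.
-0.5976 - 0.4781i - 0.5976j + 0.239k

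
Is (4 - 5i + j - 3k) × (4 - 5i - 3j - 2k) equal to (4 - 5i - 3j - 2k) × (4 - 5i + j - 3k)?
No: pq = -12 - 51i - 3j ≠ -12 - 29i - 13j - 40k = qp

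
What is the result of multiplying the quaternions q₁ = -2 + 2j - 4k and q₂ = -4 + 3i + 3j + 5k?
22 + 16i - 26j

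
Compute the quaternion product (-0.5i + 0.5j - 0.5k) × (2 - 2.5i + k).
-0.75 - 0.5i + 2.75j + 0.25k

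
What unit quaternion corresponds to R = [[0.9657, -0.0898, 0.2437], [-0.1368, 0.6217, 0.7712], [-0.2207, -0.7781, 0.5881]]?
0.891 - 0.4347i + 0.1303j - 0.0132k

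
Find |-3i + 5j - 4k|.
√50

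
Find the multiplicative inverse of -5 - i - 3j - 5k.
-0.0833 + 0.0167i + 0.05j + 0.0833k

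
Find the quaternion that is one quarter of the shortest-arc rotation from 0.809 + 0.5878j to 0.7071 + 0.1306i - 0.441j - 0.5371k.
0.9169 + 0.0424i + 0.3565j - 0.1742k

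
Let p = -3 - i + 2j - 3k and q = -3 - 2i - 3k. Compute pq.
-2 + 3i - 3j + 22k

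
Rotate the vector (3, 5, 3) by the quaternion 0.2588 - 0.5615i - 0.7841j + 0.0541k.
(2.156, 5.161, -3.423)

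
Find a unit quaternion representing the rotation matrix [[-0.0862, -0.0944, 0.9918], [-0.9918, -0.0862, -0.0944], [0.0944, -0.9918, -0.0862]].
-0.4305 + 0.5211i - 0.5211j + 0.5211k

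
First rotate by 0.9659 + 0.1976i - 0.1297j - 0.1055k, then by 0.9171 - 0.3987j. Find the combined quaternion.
0.8341 + 0.2233i - 0.5041j - 0.018k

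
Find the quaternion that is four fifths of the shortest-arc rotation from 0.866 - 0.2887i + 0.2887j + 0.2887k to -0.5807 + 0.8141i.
0.67 - 0.7369i + 0.0631j + 0.0631k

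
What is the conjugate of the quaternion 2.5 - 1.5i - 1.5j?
2.5 + 1.5i + 1.5j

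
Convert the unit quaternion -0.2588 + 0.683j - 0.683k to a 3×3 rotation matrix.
[[-0.866, -0.3535, -0.3535], [0.3535, 0.067, -0.933], [0.3535, -0.933, 0.067]]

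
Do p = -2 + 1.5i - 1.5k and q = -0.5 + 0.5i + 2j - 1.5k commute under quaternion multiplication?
No: pq = -2 + 1.25i - 2.5j + 6.75k ≠ -2 - 4.75i - 5.5j + 0.75k = qp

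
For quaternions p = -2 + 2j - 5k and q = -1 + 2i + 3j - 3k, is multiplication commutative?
No: pq = -19 + 5i - 18j + 7k ≠ -19 - 13i + 2j + 15k = qp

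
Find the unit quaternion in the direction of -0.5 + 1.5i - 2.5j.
-0.169 + 0.5071i - 0.8452j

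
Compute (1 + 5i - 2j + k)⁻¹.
0.0323 - 0.1613i + 0.0645j - 0.0323k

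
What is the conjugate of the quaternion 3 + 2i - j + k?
3 - 2i + j - k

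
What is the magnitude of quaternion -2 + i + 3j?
√14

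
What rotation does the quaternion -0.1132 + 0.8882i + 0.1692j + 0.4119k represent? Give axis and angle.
axis = (0.8939, 0.1703, 0.4146), θ = 193°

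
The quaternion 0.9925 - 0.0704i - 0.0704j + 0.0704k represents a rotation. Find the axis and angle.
axis = (-√3/3, -√3/3, √3/3), θ = 14°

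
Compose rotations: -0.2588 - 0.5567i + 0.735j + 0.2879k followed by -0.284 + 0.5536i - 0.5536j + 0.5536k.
0.6292 - 0.5514i - 0.533j - 0.1263k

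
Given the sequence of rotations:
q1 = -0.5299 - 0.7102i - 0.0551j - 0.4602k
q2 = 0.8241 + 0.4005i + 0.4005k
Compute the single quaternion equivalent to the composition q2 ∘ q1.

q2 · q1 = 0.0321 - 0.7754i - 0.1455j - 0.6135k
0.0321 - 0.7754i - 0.1455j - 0.6135k


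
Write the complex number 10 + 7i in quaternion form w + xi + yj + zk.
10 + 7i + 0j + 0k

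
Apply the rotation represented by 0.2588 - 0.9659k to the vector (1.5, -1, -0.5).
(-1.799, 0.116, -0.5)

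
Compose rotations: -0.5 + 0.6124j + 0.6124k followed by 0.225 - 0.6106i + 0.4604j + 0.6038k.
-0.7642 + 0.2175i + 0.2815j - 0.538k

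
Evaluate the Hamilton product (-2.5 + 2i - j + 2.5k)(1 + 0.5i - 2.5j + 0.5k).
-7.25 + 6.5i + 5.5j - 3.25k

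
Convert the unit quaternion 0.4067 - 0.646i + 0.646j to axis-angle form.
axis = (-√2/2, √2/2, 0), θ = 132°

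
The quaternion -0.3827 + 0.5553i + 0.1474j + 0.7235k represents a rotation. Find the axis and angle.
axis = (0.6011, 0.1595, 0.7831), θ = 5π/4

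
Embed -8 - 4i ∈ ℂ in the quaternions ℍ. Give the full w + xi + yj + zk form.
-8 - 4i + 0j + 0k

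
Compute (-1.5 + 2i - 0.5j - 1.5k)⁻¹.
-0.1714 - 0.2286i + 0.0571j + 0.1714k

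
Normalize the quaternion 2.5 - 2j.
0.7809 - 0.6247j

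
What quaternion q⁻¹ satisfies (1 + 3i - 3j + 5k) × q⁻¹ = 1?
0.0227 - 0.0682i + 0.0682j - 0.1136k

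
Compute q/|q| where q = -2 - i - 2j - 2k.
-0.5547 - 0.2774i - 0.5547j - 0.5547k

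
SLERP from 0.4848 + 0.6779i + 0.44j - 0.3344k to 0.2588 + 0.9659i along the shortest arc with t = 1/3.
0.4299 + 0.8168i + 0.3063j - 0.2328k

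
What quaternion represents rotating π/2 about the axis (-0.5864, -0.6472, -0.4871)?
0.7071 - 0.4146i - 0.4576j - 0.3444k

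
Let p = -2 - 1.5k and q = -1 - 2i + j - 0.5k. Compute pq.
1.25 + 5.5i + j + 2.5k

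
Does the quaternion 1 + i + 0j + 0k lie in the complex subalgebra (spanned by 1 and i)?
Yes. The quaternion 1 + i has j- and k-coefficients y = z = 0, so it lies in the complex subalgebra spanned by 1 and i.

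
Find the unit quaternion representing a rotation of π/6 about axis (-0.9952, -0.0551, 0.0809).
0.9659 - 0.2576i - 0.0143j + 0.0209k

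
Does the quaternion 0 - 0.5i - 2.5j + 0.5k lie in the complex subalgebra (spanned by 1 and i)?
No. The quaternion -0.5i - 2.5j + 0.5k has j-coefficient y = -2.5 and k-coefficient z = 0.5, not both zero, so it does not lie in the complex subalgebra spanned by 1 and i.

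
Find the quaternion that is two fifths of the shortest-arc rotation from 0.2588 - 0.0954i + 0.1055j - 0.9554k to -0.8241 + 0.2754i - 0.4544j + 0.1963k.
0.5676 - 0.1958i + 0.2875j - 0.7462k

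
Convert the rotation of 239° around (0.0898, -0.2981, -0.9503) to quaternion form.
-0.4924 + 0.0782i - 0.2595j - 0.8271k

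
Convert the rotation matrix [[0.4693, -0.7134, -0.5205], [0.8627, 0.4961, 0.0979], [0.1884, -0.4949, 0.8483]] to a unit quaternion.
0.8387 - 0.1767i - 0.2113j + 0.4698k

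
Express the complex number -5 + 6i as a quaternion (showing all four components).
-5 + 6i + 0j + 0k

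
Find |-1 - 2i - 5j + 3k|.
√39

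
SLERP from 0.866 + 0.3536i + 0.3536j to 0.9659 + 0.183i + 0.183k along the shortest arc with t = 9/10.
0.9645 + 0.2023i + 0.0366j + 0.1658k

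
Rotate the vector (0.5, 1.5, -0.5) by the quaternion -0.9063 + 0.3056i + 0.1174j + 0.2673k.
(1.274, 0.491, -0.941)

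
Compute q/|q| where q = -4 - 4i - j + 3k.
-0.6172 - 0.6172i - 0.1543j + 0.4629k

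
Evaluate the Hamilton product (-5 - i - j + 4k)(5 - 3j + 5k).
-48 + 2i + 15j - 2k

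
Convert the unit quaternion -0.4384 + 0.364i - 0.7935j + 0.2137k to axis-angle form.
axis = (0.405, -0.8829, 0.2378), θ = 232°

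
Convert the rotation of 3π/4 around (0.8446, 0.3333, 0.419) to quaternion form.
0.3827 + 0.7803i + 0.3079j + 0.3871k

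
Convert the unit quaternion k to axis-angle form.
axis = (0, 0, 1), θ = π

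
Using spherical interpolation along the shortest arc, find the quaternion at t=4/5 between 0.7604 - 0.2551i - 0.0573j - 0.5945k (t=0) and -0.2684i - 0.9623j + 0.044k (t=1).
0.2219 - 0.3236i - 0.9102j - 0.1326k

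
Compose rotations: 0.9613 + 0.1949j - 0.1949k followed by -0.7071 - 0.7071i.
-0.6797 - 0.6797i - 0.2756j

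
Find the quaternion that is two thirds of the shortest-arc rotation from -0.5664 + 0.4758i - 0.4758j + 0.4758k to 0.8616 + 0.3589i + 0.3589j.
-0.8662 - 0.0784i - 0.456j + 0.1888k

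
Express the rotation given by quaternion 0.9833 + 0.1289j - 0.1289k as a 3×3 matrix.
[[0.9335, 0.2535, 0.2535], [-0.2535, 0.9668, -0.0332], [-0.2535, -0.0332, 0.9668]]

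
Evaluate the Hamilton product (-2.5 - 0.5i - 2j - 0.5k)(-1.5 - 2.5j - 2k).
-2.25 + 3.5i + 8.25j + 7k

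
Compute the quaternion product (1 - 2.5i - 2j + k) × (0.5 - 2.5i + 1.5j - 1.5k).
-1.25 - 2.25i - 5.75j - 9.75k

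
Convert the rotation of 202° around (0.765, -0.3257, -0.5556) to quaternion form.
-0.1908 + 0.7509i - 0.3197j - 0.5454k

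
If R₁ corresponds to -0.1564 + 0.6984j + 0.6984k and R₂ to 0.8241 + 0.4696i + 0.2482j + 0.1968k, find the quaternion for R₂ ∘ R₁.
-0.4397 - 0.0375i + 0.2088j + 0.8727k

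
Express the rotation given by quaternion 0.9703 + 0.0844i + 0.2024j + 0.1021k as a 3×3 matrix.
[[0.8972, -0.164, 0.41], [0.2323, 0.9649, -0.1225], [-0.3755, 0.2051, 0.9038]]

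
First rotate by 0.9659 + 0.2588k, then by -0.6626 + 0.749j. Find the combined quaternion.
-0.64 + 0.1938i + 0.7235j - 0.1715k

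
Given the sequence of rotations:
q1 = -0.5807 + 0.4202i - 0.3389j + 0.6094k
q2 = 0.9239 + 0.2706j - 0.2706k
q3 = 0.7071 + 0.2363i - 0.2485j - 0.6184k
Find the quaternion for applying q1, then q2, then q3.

q2 · q1 = -0.2799 + 0.4614i - 0.584j + 0.6065k
q3 · q2 · q1 = -0.077 - 0.2517i - 0.772j + 0.5786k
-0.077 - 0.2517i - 0.772j + 0.5786k


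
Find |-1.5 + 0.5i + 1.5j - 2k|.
2.958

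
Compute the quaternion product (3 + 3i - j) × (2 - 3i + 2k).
15 - 5i - 8j + 3k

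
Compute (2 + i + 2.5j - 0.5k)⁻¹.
0.1739 - 0.087i - 0.2174j + 0.0435k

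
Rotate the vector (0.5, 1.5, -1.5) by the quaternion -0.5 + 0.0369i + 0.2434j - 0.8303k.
(-1.01, 0.403, -1.889)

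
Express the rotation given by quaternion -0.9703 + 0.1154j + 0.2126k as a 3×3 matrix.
[[0.883, 0.4126, -0.2239], [-0.4126, 0.9096, 0.0491], [0.2239, 0.0491, 0.9734]]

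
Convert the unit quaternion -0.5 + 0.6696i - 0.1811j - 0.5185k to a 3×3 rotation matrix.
[[0.3967, -0.761, -0.5133], [0.276, -0.4344, 0.8574], [-0.8755, -0.4818, 0.0377]]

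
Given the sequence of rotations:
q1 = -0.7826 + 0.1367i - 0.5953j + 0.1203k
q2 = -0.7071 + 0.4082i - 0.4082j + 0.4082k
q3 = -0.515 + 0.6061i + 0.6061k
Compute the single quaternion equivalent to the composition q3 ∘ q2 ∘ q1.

q2 · q1 = 0.2055 - 0.2222i + 0.7471j - 0.5917k
q3 · q2 · q1 = 0.3875 - 0.2138i - 0.1608j + 0.8821k
0.3875 - 0.2138i - 0.1608j + 0.8821k


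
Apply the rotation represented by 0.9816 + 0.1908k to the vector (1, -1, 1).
(1.302, -0.553, 1)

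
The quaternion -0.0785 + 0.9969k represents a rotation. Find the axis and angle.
axis = (0, 0, 1), θ = 189°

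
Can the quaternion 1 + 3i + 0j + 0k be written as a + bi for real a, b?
Yes. The quaternion 1 + 3i has j- and k-coefficients y = z = 0, so it lies in the complex subalgebra spanned by 1 and i.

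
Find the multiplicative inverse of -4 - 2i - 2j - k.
-0.16 + 0.08i + 0.08j + 0.04k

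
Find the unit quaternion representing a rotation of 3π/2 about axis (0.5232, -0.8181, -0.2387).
-0.7071 + 0.37i - 0.5785j - 0.1688k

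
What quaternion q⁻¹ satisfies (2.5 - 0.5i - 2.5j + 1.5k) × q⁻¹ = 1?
0.1667 + 0.0333i + 0.1667j - 0.1k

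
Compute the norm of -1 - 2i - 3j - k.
√15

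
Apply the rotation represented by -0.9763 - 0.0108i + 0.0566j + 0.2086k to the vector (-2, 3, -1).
(-0.48, 3.553, -1.071)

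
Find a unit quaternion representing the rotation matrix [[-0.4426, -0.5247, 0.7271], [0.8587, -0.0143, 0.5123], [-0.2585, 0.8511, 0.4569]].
0.5 + 0.1694i + 0.4928j + 0.6917k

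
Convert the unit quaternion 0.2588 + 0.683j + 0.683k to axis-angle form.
axis = (0, √2/2, √2/2), θ = 5π/6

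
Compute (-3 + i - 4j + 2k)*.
-3 - i + 4j - 2k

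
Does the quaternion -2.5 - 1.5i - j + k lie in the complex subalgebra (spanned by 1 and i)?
No. The quaternion -2.5 - 1.5i - j + k has j-coefficient y = -1 and k-coefficient z = 1, not both zero, so it does not lie in the complex subalgebra spanned by 1 and i.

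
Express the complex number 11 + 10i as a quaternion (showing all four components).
11 + 10i + 0j + 0k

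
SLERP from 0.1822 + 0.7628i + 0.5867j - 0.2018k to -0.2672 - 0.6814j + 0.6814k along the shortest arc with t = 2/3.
0.2639 + 0.2916i + 0.7195j - 0.5724k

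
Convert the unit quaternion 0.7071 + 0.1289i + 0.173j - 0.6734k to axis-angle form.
axis = (0.1823, 0.2447, -0.9523), θ = π/2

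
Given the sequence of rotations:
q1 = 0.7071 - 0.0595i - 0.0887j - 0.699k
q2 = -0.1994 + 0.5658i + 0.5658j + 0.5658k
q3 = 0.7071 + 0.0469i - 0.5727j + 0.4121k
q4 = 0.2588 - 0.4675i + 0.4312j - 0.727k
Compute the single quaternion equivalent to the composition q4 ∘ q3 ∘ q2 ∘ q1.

q2 · q1 = 0.3384 + 0.0666i + 0.7796j + 0.5229k
q3 · q2 · q1 = 0.4671 - 0.5578i + 0.3604j + 0.5839k
q4 · q3 · q2 · q1 = 0.1292 + 0.1511i + 0.9732j - 0.1164k
0.1292 + 0.1511i + 0.9732j - 0.1164k


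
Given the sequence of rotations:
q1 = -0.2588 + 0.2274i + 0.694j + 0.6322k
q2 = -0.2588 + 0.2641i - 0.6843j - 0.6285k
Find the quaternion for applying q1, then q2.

q2 · q1 = 0.8792 - 0.1236i - 0.3124j + 0.3379k
0.8792 - 0.1236i - 0.3124j + 0.3379k


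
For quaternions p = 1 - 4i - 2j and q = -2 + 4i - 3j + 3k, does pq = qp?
No: pq = 8 + 6i + 13j + 23k ≠ 8 + 18i - 11j - 17k = qp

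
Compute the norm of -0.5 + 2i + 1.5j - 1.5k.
2.958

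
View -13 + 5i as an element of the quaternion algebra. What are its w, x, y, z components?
-13 + 5i + 0j + 0k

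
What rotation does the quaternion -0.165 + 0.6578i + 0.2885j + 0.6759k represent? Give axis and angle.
axis = (0.6669, 0.2925, 0.6853), θ = 199°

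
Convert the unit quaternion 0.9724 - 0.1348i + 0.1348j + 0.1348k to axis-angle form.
axis = (-√3/3, √3/3, √3/3), θ = 27°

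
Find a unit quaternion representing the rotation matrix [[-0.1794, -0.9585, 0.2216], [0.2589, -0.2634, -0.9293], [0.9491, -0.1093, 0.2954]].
0.4617 + 0.444i - 0.3939j + 0.6592k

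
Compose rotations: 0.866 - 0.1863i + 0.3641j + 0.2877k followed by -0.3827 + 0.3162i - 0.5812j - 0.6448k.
0.1246 + 0.4127i - 0.6135j - 0.6616k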